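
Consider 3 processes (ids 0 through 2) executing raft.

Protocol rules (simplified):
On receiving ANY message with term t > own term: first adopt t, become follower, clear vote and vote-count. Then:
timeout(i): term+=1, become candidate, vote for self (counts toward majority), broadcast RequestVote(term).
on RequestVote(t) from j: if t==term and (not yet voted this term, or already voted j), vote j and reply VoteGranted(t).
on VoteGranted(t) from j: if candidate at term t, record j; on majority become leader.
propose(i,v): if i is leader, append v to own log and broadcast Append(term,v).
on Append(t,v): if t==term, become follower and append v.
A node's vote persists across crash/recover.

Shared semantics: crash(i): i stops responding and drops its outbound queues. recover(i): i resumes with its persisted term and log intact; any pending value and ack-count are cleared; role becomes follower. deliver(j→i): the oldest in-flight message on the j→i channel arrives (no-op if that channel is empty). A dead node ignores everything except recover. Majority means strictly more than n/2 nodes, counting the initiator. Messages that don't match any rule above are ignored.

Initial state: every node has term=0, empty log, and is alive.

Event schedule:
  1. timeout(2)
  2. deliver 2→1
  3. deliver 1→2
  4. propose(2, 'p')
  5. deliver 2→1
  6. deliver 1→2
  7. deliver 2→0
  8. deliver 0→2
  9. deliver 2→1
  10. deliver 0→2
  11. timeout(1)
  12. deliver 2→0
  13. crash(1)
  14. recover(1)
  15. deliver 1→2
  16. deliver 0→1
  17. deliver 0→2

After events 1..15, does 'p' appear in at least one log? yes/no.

yes

1. timeout(2):  <2:cand t1 ->
2. deliver 2→1:  <1:foll t1 ->
3. deliver 1→2:  <2:lead t1 ->
4. propose(2,'p'):  <2:lead t1 p>
5. deliver 2→1:  <1:foll t1 p>
6. deliver 1→2:  nop
7. deliver 2→0:  <0:foll t1 ->
8. deliver 0→2:  nop
9. deliver 2→1:  nop
10. deliver 0→2:  nop
11. timeout(1):  <1:cand t2 p>
12. deliver 2→0:  <0:foll t1 p>
13. crash(1):  <1:✗cand t2 p>
14. recover(1):  <1:foll t2 p>
15. deliver 1→2:  nop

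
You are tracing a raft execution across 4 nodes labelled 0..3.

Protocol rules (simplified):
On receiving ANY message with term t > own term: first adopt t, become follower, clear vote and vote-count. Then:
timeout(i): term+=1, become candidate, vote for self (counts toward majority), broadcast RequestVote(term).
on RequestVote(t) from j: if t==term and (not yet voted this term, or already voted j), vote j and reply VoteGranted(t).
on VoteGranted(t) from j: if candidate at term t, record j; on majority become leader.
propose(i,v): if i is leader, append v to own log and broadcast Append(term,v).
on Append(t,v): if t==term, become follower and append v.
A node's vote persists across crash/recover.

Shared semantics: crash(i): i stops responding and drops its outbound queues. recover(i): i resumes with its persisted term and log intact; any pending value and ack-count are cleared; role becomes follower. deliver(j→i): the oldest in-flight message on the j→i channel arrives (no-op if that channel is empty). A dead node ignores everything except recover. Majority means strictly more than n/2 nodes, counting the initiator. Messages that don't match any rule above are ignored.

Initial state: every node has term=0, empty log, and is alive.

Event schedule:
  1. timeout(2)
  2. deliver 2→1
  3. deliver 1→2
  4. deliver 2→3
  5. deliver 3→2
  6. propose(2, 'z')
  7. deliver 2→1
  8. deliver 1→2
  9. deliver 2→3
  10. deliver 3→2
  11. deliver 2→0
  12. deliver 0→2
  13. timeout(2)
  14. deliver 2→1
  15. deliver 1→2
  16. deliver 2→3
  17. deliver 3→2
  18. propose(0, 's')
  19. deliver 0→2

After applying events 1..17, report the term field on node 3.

2

after 1 — timeout(2): n2:cand/t1/[-]
after 2 — deliver 2→1: n1:foll/t1/[-]
after 3 — deliver 1→2: ·
after 4 — deliver 2→3: n3:foll/t1/[-]
after 5 — deliver 3→2: n2:lead/t1/[-]
after 6 — propose(2,'z'): n2:lead/t1/[z]
after 7 — deliver 2→1: n1:foll/t1/[z]
after 8 — deliver 1→2: ·
after 9 — deliver 2→3: n3:foll/t1/[z]
after 10 — deliver 3→2: ·
after 11 — deliver 2→0: n0:foll/t1/[-]
after 12 — deliver 0→2: ·
after 13 — timeout(2): n2:cand/t2/[z]
after 14 — deliver 2→1: n1:foll/t2/[z]
after 15 — deliver 1→2: ·
after 16 — deliver 2→3: n3:foll/t2/[z]
after 17 — deliver 3→2: n2:lead/t2/[z]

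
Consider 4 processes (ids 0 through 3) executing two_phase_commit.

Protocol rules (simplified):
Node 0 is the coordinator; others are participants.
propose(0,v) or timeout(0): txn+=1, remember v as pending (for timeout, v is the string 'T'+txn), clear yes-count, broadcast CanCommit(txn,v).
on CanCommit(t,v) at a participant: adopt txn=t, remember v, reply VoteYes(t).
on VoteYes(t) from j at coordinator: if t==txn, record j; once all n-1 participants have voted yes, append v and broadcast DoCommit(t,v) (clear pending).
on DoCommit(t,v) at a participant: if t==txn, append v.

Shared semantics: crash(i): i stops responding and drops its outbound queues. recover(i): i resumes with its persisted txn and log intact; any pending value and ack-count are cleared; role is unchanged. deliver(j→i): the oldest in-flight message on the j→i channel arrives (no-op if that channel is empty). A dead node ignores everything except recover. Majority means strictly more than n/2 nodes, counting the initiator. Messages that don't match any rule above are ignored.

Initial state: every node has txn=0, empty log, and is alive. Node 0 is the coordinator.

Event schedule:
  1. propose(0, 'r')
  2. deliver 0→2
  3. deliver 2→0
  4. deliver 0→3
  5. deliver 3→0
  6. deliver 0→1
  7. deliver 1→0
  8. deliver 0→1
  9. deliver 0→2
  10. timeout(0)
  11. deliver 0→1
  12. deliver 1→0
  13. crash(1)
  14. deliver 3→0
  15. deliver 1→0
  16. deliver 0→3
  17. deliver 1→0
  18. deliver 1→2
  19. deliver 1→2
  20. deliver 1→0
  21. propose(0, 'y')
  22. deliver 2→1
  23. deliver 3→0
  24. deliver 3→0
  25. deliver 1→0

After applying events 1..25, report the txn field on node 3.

1

1. propose(0,'r'):  <0:coor t1 ->
2. deliver 0→2:  <2:part t1 ->
3. deliver 2→0:  nop
4. deliver 0→3:  <3:part t1 ->
5. deliver 3→0:  nop
6. deliver 0→1:  <1:part t1 ->
7. deliver 1→0:  <0:coor t1 r>
8. deliver 0→1:  <1:part t1 r>
9. deliver 0→2:  <2:part t1 r>
10. timeout(0):  <0:coor t2 r>
11. deliver 0→1:  <1:part t2 r>
12. deliver 1→0:  nop
13. crash(1):  <1:✗part t2 r>
14. deliver 3→0:  nop
15. deliver 1→0:  nop
16. deliver 0→3:  <3:part t1 r>
17. deliver 1→0:  nop
18. deliver 1→2:  nop
19. deliver 1→2:  nop
20. deliver 1→0:  nop
21. propose(0,'y'):  <0:coor t3 r>
22. deliver 2→1:  nop
23. deliver 3→0:  nop
24. deliver 3→0:  nop
25. deliver 1→0:  nop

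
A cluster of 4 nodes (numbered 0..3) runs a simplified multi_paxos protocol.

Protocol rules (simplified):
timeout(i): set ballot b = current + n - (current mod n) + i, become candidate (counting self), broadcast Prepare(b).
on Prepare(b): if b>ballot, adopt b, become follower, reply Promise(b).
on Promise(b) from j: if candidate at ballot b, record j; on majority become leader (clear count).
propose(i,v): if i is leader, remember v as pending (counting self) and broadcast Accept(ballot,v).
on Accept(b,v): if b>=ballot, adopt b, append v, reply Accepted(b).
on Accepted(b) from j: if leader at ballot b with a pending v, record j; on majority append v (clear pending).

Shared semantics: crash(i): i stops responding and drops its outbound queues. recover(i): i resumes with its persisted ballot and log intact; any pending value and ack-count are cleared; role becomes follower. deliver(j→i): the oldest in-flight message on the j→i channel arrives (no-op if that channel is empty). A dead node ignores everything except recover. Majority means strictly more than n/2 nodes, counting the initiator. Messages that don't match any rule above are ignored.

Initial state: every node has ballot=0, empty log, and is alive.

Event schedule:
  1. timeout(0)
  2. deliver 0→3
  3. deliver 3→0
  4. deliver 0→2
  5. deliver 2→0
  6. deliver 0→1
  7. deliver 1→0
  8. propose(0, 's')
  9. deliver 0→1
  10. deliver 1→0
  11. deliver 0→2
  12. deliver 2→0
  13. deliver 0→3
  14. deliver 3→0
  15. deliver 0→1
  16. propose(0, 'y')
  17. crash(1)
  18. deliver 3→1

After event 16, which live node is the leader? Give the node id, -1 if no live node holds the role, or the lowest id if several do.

step 1 timeout(0): 0={cand,b=4,log=-}
step 2 deliver 0→3: 3={foll,b=4,log=-}
step 3 deliver 3→0: —
step 4 deliver 0→2: 2={foll,b=4,log=-}
step 5 deliver 2→0: 0={lead,b=4,log=-}
step 6 deliver 0→1: 1={foll,b=4,log=-}
step 7 deliver 1→0: —
step 8 propose(0,'s'): —
step 9 deliver 0→1: 1={foll,b=4,log=s}
step 10 deliver 1→0: —
step 11 deliver 0→2: 2={foll,b=4,log=s}
step 12 deliver 2→0: 0={lead,b=4,log=s}
step 13 deliver 0→3: 3={foll,b=4,log=s}
step 14 deliver 3→0: —
step 15 deliver 0→1: —
step 16 propose(0,'y'): —

0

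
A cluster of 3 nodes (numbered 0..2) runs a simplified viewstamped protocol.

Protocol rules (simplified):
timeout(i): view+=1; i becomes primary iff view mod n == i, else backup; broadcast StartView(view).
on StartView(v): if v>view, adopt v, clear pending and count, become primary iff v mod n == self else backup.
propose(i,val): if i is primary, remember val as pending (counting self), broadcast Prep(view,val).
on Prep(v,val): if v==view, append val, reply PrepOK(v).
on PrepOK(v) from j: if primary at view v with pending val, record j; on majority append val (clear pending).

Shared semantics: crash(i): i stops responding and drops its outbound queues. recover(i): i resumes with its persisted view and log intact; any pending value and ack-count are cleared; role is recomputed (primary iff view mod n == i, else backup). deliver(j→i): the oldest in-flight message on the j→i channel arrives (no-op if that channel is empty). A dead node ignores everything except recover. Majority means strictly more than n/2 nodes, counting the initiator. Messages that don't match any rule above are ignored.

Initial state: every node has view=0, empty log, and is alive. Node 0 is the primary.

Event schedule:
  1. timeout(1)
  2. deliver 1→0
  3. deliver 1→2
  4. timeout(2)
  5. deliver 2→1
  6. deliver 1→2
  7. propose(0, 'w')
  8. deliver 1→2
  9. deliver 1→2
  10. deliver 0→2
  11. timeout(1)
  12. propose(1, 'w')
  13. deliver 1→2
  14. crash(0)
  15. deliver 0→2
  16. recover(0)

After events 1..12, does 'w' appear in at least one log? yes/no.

after 1 — timeout(1): n1:prim/v1/[-]
after 2 — deliver 1→0: n0:back/v1/[-]
after 3 — deliver 1→2: n2:back/v1/[-]
after 4 — timeout(2): n2:prim/v2/[-]
after 5 — deliver 2→1: n1:back/v2/[-]
after 6 — deliver 1→2: ·
after 7 — propose(0,'w'): ·
after 8 — deliver 1→2: ·
after 9 — deliver 1→2: ·
after 10 — deliver 0→2: ·
after 11 — timeout(1): n1:back/v3/[-]
after 12 — propose(1,'w'): ·

no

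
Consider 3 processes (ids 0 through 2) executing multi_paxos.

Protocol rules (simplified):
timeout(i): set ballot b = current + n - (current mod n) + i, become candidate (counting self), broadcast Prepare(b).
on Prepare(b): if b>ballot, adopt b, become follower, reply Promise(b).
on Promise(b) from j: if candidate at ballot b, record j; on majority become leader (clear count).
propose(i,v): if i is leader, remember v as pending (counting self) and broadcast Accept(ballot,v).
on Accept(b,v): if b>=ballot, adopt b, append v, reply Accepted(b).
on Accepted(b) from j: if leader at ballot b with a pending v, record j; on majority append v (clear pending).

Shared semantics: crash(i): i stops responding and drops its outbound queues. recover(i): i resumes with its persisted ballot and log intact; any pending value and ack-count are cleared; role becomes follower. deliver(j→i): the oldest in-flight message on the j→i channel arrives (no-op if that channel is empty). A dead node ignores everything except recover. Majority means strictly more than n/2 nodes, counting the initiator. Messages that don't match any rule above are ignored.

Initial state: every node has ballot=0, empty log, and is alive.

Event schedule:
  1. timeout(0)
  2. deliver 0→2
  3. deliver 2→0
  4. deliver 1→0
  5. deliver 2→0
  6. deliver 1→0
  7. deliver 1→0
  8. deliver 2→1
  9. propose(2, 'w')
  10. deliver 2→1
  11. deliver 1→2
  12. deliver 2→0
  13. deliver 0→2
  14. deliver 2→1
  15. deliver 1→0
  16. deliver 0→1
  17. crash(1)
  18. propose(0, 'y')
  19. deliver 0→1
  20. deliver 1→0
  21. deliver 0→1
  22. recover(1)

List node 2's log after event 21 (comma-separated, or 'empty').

1. timeout(0):  <0:cand b3 ->
2. deliver 0→2:  <2:foll b3 ->
3. deliver 2→0:  <0:lead b3 ->
4. deliver 1→0:  nop
5. deliver 2→0:  nop
6. deliver 1→0:  nop
7. deliver 1→0:  nop
8. deliver 2→1:  nop
9. propose(2,'w'):  nop
10. deliver 2→1:  nop
11. deliver 1→2:  nop
12. deliver 2→0:  nop
13. deliver 0→2:  nop
14. deliver 2→1:  nop
15. deliver 1→0:  nop
16. deliver 0→1:  <1:foll b3 ->
17. crash(1):  <1:✗foll b3 ->
18. propose(0,'y'):  nop
19. deliver 0→1:  nop
20. deliver 1→0:  nop
21. deliver 0→1:  nop

empty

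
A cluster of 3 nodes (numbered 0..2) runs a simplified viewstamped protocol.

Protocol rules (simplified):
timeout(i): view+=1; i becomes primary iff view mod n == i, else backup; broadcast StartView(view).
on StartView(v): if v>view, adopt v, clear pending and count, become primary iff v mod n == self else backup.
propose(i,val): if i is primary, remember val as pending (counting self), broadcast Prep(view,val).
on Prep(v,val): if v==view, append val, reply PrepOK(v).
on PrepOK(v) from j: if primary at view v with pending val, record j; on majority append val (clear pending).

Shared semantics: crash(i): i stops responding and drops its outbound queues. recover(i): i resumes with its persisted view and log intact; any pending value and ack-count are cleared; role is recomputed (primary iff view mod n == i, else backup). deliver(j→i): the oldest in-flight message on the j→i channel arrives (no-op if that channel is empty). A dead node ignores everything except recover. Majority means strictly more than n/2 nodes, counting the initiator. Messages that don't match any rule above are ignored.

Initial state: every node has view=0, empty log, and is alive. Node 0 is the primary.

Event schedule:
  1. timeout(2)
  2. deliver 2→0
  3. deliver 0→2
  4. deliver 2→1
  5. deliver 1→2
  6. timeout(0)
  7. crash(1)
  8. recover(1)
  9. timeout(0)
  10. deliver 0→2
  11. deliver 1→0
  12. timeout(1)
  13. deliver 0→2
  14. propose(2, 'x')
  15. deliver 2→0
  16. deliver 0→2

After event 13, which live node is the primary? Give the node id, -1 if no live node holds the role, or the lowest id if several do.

0

e1 timeout(2): 2[back,v=1,-]
e2 deliver 2→0: 0[back,v=1,-]
e3 deliver 0→2: ·
e4 deliver 2→1: 1[prim,v=1,-]
e5 deliver 1→2: ·
e6 timeout(0): 0[back,v=2,-]
e7 crash(1): 1[✗prim,v=1,-]
e8 recover(1): 1[prim,v=1,-]
e9 timeout(0): 0[prim,v=3,-]
e10 deliver 0→2: 2[prim,v=2,-]
e11 deliver 1→0: ·
e12 timeout(1): 1[back,v=2,-]
e13 deliver 0→2: 2[back,v=3,-]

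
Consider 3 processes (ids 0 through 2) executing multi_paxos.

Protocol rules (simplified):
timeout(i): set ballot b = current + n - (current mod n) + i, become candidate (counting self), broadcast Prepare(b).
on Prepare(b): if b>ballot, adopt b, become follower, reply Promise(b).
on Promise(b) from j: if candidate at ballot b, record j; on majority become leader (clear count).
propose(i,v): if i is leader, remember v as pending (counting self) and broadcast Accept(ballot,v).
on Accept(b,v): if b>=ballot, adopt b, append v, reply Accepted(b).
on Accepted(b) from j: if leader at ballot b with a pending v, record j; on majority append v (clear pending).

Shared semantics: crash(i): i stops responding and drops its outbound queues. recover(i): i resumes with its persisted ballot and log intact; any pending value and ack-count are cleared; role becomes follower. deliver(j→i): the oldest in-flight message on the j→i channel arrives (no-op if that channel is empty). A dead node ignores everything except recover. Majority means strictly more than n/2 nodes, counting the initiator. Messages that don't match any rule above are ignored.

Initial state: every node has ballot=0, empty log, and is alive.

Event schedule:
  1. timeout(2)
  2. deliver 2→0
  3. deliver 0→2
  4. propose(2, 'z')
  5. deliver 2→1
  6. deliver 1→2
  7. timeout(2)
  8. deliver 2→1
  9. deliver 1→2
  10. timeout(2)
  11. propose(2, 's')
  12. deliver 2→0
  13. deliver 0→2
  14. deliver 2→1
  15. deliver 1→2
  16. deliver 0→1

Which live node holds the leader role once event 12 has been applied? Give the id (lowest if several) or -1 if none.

-1

[1] timeout(2) → N2(cand b5 [-])
[2] deliver 2→0 → N0(foll b5 [-])
[3] deliver 0→2 → N2(lead b5 [-])
[4] propose(2,'z') → ∅
[5] deliver 2→1 → N1(foll b5 [-])
[6] deliver 1→2 → ∅
[7] timeout(2) → N2(cand b8 [-])
[8] deliver 2→1 → N1(foll b5 [z])
[9] deliver 1→2 → ∅
[10] timeout(2) → N2(cand b11 [-])
[11] propose(2,'s') → ∅
[12] deliver 2→0 → N0(foll b5 [z])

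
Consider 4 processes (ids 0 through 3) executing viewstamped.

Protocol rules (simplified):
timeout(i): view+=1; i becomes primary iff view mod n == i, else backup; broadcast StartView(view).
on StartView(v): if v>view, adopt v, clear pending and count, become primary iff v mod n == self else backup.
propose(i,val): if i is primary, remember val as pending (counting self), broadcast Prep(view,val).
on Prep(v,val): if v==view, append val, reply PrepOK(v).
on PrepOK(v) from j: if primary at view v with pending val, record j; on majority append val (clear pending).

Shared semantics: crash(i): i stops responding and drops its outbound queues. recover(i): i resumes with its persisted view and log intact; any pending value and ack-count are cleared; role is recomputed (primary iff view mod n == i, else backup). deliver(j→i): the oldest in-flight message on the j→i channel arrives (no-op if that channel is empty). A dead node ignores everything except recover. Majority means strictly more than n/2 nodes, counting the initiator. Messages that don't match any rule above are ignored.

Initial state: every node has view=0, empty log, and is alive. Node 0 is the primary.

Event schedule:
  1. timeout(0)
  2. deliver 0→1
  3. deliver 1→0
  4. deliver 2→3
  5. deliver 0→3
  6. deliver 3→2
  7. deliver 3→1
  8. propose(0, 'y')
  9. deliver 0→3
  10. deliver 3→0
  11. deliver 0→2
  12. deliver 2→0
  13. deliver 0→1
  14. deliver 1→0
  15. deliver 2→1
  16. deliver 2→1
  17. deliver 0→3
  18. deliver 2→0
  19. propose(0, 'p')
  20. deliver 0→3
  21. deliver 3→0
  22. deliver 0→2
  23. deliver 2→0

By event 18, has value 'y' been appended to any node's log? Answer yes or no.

after 1 — timeout(0): n0:back/v1/[-]
after 2 — deliver 0→1: n1:prim/v1/[-]
after 3 — deliver 1→0: ·
after 4 — deliver 2→3: ·
after 5 — deliver 0→3: n3:back/v1/[-]
after 6 — deliver 3→2: ·
after 7 — deliver 3→1: ·
after 8 — propose(0,'y'): ·
after 9 — deliver 0→3: ·
after 10 — deliver 3→0: ·
after 11 — deliver 0→2: n2:back/v1/[-]
after 12 — deliver 2→0: ·
after 13 — deliver 0→1: ·
after 14 — deliver 1→0: ·
after 15 — deliver 2→1: ·
after 16 — deliver 2→1: ·
after 17 — deliver 0→3: ·
after 18 — deliver 2→0: ·

no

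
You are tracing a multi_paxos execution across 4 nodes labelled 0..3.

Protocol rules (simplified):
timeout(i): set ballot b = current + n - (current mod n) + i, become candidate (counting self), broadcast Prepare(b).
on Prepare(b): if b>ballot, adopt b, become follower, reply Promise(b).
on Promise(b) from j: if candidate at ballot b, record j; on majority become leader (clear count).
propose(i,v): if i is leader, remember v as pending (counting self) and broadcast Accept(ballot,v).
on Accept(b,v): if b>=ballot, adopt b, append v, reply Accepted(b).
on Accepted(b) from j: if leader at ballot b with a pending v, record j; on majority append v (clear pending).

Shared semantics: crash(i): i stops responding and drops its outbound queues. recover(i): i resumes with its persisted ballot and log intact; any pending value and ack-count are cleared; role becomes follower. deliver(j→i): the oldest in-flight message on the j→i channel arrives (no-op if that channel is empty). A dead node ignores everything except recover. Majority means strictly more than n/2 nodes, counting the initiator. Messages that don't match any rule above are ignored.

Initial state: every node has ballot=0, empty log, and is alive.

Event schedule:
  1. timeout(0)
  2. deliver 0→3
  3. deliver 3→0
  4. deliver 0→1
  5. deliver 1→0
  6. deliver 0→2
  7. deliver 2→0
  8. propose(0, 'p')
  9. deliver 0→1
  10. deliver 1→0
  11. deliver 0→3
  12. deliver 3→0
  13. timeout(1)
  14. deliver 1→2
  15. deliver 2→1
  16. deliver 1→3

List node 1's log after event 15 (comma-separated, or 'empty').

p

step 1 timeout(0): 0={cand,b=4,log=-}
step 2 deliver 0→3: 3={foll,b=4,log=-}
step 3 deliver 3→0: —
step 4 deliver 0→1: 1={foll,b=4,log=-}
step 5 deliver 1→0: 0={lead,b=4,log=-}
step 6 deliver 0→2: 2={foll,b=4,log=-}
step 7 deliver 2→0: —
step 8 propose(0,'p'): —
step 9 deliver 0→1: 1={foll,b=4,log=p}
step 10 deliver 1→0: —
step 11 deliver 0→3: 3={foll,b=4,log=p}
step 12 deliver 3→0: 0={lead,b=4,log=p}
step 13 timeout(1): 1={cand,b=9,log=p}
step 14 deliver 1→2: 2={foll,b=9,log=-}
step 15 deliver 2→1: —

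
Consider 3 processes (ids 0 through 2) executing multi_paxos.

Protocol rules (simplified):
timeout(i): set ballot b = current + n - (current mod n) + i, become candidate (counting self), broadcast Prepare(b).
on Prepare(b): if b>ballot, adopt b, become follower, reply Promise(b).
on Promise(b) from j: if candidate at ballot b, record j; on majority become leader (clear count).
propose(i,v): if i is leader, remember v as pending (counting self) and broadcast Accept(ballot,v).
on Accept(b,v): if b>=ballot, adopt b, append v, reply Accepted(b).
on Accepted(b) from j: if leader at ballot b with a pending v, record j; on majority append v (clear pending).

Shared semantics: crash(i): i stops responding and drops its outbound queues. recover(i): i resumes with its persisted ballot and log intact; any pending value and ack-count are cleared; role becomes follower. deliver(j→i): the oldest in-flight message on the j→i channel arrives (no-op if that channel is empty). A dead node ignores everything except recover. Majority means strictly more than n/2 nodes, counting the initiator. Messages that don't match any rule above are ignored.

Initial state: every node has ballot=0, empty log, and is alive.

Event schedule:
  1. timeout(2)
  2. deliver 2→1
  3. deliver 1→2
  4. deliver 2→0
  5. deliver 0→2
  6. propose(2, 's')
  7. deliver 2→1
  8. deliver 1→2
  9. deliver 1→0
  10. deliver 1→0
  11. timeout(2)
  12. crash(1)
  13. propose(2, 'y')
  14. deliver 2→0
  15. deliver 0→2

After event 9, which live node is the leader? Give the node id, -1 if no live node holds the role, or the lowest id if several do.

2

e1 timeout(2): 2[cand,b=5,-]
e2 deliver 2→1: 1[foll,b=5,-]
e3 deliver 1→2: 2[lead,b=5,-]
e4 deliver 2→0: 0[foll,b=5,-]
e5 deliver 0→2: ·
e6 propose(2,'s'): ·
e7 deliver 2→1: 1[foll,b=5,s]
e8 deliver 1→2: 2[lead,b=5,s]
e9 deliver 1→0: ·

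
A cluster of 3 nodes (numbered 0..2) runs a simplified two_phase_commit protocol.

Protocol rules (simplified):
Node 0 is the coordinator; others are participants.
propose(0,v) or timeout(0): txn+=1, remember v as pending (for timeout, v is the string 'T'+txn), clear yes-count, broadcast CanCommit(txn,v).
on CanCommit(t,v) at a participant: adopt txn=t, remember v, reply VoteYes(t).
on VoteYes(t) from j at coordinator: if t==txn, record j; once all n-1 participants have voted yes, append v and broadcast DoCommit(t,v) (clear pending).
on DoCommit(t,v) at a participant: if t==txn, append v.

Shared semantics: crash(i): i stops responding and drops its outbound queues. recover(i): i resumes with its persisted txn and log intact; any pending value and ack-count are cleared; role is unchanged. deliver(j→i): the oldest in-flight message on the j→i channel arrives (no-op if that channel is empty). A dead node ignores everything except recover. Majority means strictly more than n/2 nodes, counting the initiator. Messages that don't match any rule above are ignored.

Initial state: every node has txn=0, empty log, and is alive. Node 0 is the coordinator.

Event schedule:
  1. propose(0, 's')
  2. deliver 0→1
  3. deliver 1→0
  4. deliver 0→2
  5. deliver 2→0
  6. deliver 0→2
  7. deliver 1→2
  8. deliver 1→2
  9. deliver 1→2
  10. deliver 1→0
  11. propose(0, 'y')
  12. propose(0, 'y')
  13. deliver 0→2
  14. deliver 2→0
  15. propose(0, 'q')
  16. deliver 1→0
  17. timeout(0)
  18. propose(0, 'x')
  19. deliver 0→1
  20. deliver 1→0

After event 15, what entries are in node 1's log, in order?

empty

after 1 — propose(0,'s'): n0:coor/t1/[-]
after 2 — deliver 0→1: n1:part/t1/[-]
after 3 — deliver 1→0: ·
after 4 — deliver 0→2: n2:part/t1/[-]
after 5 — deliver 2→0: n0:coor/t1/[s]
after 6 — deliver 0→2: n2:part/t1/[s]
after 7 — deliver 1→2: ·
after 8 — deliver 1→2: ·
after 9 — deliver 1→2: ·
after 10 — deliver 1→0: ·
after 11 — propose(0,'y'): n0:coor/t2/[s]
after 12 — propose(0,'y'): n0:coor/t3/[s]
after 13 — deliver 0→2: n2:part/t2/[s]
after 14 — deliver 2→0: ·
after 15 — propose(0,'q'): n0:coor/t4/[s]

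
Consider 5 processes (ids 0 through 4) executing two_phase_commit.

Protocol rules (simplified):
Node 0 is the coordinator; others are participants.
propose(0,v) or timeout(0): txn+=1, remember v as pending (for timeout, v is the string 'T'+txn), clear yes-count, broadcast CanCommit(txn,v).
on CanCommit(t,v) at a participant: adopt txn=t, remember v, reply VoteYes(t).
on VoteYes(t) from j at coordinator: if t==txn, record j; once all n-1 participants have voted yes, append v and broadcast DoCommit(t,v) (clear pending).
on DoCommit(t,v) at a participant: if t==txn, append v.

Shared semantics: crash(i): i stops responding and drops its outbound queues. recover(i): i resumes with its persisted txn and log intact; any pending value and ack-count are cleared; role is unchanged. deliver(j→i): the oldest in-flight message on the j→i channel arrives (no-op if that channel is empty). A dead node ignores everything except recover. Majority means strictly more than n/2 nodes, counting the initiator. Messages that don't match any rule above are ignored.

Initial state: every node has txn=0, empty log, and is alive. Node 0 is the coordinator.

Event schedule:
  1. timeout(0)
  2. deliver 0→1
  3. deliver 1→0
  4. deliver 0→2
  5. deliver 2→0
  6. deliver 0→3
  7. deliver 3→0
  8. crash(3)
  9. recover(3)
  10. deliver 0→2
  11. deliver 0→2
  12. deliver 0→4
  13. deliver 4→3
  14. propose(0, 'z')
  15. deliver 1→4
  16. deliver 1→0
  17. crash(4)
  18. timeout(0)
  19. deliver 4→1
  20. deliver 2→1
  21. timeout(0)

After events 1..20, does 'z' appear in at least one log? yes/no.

1. timeout(0):  <0:coor t1 ->
2. deliver 0→1:  <1:part t1 ->
3. deliver 1→0:  nop
4. deliver 0→2:  <2:part t1 ->
5. deliver 2→0:  nop
6. deliver 0→3:  <3:part t1 ->
7. deliver 3→0:  nop
8. crash(3):  <3:✗part t1 ->
9. recover(3):  <3:part t1 ->
10. deliver 0→2:  nop
11. deliver 0→2:  nop
12. deliver 0→4:  <4:part t1 ->
13. deliver 4→3:  nop
14. propose(0,'z'):  <0:coor t2 ->
15. deliver 1→4:  nop
16. deliver 1→0:  nop
17. crash(4):  <4:✗part t1 ->
18. timeout(0):  <0:coor t3 ->
19. deliver 4→1:  nop
20. deliver 2→1:  nop

no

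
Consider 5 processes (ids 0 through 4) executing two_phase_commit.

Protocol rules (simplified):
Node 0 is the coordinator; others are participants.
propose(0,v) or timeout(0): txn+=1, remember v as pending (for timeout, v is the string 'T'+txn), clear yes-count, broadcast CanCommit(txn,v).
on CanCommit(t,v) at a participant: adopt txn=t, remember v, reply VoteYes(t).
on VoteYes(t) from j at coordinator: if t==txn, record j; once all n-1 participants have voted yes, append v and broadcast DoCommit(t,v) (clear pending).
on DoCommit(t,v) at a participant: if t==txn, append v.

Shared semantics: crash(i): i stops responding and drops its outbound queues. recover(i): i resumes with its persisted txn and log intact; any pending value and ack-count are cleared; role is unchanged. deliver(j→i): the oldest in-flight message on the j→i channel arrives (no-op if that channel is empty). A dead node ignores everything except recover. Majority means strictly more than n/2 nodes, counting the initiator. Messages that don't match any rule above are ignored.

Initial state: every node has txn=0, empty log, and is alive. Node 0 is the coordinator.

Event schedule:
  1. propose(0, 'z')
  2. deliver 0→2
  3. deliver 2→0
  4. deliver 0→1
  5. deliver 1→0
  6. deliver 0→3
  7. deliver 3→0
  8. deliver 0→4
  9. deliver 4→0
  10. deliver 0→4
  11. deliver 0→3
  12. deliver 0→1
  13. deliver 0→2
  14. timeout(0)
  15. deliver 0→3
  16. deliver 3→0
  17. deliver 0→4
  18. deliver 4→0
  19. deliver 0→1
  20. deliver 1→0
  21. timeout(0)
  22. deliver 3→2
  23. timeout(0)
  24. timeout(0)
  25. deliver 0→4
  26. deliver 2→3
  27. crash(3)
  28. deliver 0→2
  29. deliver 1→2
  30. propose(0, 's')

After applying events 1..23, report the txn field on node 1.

1. propose(0,'z'):  <0:coor t1 ->
2. deliver 0→2:  <2:part t1 ->
3. deliver 2→0:  nop
4. deliver 0→1:  <1:part t1 ->
5. deliver 1→0:  nop
6. deliver 0→3:  <3:part t1 ->
7. deliver 3→0:  nop
8. deliver 0→4:  <4:part t1 ->
9. deliver 4→0:  <0:coor t1 z>
10. deliver 0→4:  <4:part t1 z>
11. deliver 0→3:  <3:part t1 z>
12. deliver 0→1:  <1:part t1 z>
13. deliver 0→2:  <2:part t1 z>
14. timeout(0):  <0:coor t2 z>
15. deliver 0→3:  <3:part t2 z>
16. deliver 3→0:  nop
17. deliver 0→4:  <4:part t2 z>
18. deliver 4→0:  nop
19. deliver 0→1:  <1:part t2 z>
20. deliver 1→0:  nop
21. timeout(0):  <0:coor t3 z>
22. deliver 3→2:  nop
23. timeout(0):  <0:coor t4 z>

2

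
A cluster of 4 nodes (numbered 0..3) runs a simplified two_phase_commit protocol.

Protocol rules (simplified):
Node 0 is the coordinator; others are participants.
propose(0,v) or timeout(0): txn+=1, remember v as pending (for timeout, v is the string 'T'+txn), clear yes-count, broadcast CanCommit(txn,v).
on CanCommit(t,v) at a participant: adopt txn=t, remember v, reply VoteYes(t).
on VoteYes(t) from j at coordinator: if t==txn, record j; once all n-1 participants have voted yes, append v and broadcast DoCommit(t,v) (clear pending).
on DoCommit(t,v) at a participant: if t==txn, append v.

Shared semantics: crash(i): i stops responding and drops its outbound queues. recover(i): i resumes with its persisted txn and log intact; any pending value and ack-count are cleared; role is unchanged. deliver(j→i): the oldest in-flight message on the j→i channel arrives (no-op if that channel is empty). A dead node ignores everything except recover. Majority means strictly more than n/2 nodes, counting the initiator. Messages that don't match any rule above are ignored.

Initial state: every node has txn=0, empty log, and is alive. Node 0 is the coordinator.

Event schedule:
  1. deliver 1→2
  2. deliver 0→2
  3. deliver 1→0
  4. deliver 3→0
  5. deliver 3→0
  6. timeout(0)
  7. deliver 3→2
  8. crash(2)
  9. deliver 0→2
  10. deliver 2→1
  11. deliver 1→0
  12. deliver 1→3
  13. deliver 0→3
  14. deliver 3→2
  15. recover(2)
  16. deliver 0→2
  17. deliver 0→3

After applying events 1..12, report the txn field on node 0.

1. deliver 1→2:  nop
2. deliver 0→2:  nop
3. deliver 1→0:  nop
4. deliver 3→0:  nop
5. deliver 3→0:  nop
6. timeout(0):  <0:coor t1 ->
7. deliver 3→2:  nop
8. crash(2):  <2:✗part t0 ->
9. deliver 0→2:  nop
10. deliver 2→1:  nop
11. deliver 1→0:  nop
12. deliver 1→3:  nop

1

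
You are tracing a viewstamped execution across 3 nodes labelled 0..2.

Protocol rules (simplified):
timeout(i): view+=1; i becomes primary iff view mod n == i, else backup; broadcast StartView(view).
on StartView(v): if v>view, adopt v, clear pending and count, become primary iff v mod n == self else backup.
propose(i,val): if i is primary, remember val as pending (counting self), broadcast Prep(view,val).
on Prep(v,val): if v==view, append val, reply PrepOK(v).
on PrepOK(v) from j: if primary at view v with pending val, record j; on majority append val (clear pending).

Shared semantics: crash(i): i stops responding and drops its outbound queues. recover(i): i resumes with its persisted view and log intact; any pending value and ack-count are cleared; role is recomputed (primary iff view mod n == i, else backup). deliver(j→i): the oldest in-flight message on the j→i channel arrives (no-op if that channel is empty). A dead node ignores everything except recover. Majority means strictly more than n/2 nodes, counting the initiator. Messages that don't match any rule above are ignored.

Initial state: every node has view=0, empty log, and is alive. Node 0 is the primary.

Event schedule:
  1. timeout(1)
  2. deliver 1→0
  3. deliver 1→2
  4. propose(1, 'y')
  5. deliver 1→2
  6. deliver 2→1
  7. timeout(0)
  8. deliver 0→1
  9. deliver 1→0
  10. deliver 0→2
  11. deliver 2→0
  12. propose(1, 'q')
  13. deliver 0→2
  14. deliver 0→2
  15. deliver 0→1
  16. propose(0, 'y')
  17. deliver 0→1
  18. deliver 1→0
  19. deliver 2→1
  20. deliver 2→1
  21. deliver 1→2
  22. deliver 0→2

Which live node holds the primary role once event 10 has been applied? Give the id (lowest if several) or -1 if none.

2

[1] timeout(1) → N1(prim v1 [-])
[2] deliver 1→0 → N0(back v1 [-])
[3] deliver 1→2 → N2(back v1 [-])
[4] propose(1,'y') → ∅
[5] deliver 1→2 → N2(back v1 [y])
[6] deliver 2→1 → N1(prim v1 [y])
[7] timeout(0) → N0(back v2 [-])
[8] deliver 0→1 → N1(back v2 [y])
[9] deliver 1→0 → ∅
[10] deliver 0→2 → N2(prim v2 [y])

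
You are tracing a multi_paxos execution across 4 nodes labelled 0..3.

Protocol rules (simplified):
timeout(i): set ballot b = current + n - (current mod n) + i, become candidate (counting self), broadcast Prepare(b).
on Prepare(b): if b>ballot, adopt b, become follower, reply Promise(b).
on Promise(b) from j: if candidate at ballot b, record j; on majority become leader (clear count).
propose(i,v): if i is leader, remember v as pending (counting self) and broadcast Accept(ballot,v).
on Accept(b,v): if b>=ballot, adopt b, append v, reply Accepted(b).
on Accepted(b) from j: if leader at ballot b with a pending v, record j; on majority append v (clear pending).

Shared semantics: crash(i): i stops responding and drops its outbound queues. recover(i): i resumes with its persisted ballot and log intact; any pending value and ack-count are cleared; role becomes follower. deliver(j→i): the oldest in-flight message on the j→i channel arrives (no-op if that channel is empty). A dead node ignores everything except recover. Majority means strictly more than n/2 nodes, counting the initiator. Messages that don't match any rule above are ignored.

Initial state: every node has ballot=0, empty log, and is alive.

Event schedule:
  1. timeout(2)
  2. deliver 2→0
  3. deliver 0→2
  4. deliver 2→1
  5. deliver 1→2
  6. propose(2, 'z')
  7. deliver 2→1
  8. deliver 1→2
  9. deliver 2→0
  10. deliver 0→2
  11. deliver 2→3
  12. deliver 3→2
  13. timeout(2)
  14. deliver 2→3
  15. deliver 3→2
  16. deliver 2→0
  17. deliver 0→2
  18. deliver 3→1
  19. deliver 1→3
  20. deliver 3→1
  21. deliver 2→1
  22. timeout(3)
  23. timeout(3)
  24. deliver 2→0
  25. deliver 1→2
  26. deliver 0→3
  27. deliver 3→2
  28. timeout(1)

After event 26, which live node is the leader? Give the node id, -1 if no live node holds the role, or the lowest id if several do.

2

[1] timeout(2) → N2(cand b6 [-])
[2] deliver 2→0 → N0(foll b6 [-])
[3] deliver 0→2 → ∅
[4] deliver 2→1 → N1(foll b6 [-])
[5] deliver 1→2 → N2(lead b6 [-])
[6] propose(2,'z') → ∅
[7] deliver 2→1 → N1(foll b6 [z])
[8] deliver 1→2 → ∅
[9] deliver 2→0 → N0(foll b6 [z])
[10] deliver 0→2 → N2(lead b6 [z])
[11] deliver 2→3 → N3(foll b6 [-])
[12] deliver 3→2 → ∅
[13] timeout(2) → N2(cand b10 [z])
[14] deliver 2→3 → N3(foll b6 [z])
[15] deliver 3→2 → ∅
[16] deliver 2→0 → N0(foll b10 [z])
[17] deliver 0→2 → ∅
[18] deliver 3→1 → ∅
[19] deliver 1→3 → ∅
[20] deliver 3→1 → ∅
[21] deliver 2→1 → N1(foll b10 [z])
[22] timeout(3) → N3(cand b11 [z])
[23] timeout(3) → N3(cand b15 [z])
[24] deliver 2→0 → ∅
[25] deliver 1→2 → N2(lead b10 [z])
[26] deliver 0→3 → ∅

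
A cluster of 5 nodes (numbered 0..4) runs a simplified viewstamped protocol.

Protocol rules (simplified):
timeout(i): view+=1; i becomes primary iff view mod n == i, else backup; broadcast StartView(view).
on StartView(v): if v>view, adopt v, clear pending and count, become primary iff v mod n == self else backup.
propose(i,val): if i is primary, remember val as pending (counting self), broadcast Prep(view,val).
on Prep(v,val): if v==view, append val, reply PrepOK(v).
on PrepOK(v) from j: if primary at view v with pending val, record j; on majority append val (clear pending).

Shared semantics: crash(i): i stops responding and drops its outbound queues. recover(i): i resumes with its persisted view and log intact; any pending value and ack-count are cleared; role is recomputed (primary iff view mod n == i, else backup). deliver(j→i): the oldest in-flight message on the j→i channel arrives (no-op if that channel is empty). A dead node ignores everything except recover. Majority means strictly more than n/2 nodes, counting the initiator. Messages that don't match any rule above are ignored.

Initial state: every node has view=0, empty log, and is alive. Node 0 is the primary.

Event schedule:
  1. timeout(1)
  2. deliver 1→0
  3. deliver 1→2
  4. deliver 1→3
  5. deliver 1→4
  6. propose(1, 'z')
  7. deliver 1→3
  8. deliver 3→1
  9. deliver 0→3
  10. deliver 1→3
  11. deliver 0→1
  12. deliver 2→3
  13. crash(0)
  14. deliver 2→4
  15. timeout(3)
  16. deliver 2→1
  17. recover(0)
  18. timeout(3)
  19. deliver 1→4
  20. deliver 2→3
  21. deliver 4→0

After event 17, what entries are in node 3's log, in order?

z

e1 timeout(1): 1[prim,v=1,-]
e2 deliver 1→0: 0[back,v=1,-]
e3 deliver 1→2: 2[back,v=1,-]
e4 deliver 1→3: 3[back,v=1,-]
e5 deliver 1→4: 4[back,v=1,-]
e6 propose(1,'z'): ·
e7 deliver 1→3: 3[back,v=1,z]
e8 deliver 3→1: ·
e9 deliver 0→3: ·
e10 deliver 1→3: ·
e11 deliver 0→1: ·
e12 deliver 2→3: ·
e13 crash(0): 0[✗back,v=1,-]
e14 deliver 2→4: ·
e15 timeout(3): 3[back,v=2,z]
e16 deliver 2→1: ·
e17 recover(0): 0[back,v=1,-]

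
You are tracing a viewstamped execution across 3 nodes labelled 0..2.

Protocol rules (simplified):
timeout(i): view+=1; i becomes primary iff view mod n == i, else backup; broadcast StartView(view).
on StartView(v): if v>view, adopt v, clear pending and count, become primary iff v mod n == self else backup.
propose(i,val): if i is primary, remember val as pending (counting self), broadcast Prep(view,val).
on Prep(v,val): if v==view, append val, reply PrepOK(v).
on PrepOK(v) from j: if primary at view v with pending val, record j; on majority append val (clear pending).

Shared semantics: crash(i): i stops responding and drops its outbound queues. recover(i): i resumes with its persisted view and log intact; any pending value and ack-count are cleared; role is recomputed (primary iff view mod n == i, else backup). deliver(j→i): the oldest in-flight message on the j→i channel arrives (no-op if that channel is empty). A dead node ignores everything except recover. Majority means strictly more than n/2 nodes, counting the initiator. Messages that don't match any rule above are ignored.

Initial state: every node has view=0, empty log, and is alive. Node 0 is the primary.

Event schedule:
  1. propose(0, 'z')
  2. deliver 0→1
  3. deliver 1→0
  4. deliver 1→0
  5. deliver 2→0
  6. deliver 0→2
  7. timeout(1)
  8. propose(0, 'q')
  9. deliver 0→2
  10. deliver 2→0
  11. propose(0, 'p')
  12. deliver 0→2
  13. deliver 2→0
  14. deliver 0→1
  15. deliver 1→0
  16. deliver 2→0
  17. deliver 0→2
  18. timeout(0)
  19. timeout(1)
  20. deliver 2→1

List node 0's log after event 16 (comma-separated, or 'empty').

z,q,p

1. propose(0,'z'):  nop
2. deliver 0→1:  <1:back v0 z>
3. deliver 1→0:  <0:prim v0 z>
4. deliver 1→0:  nop
5. deliver 2→0:  nop
6. deliver 0→2:  <2:back v0 z>
7. timeout(1):  <1:prim v1 z>
8. propose(0,'q'):  nop
9. deliver 0→2:  <2:back v0 z,q>
10. deliver 2→0:  <0:prim v0 z,q>
11. propose(0,'p'):  nop
12. deliver 0→2:  <2:back v0 z,q,p>
13. deliver 2→0:  <0:prim v0 z,q,p>
14. deliver 0→1:  nop
15. deliver 1→0:  <0:back v1 z,q,p>
16. deliver 2→0:  nop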